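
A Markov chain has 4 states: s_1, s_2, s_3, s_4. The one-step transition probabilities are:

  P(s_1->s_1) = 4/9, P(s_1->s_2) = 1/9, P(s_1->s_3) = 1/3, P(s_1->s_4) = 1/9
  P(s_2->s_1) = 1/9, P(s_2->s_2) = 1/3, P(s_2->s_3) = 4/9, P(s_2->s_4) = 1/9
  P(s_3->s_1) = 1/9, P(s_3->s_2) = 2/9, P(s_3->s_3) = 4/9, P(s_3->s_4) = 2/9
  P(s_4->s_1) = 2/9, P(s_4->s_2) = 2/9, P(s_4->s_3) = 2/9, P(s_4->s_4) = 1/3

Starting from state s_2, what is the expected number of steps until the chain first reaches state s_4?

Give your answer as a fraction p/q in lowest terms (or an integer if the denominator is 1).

Answer: 486/77

Derivation:
Let h_i = expected steps to first reach s_4 from state i.
Boundary: h_s_4 = 0.
First-step equations for the other states:
  h_s_1 = 1 + 4/9*h_s_1 + 1/9*h_s_2 + 1/3*h_s_3 + 1/9*h_s_4
  h_s_2 = 1 + 1/9*h_s_1 + 1/3*h_s_2 + 4/9*h_s_3 + 1/9*h_s_4
  h_s_3 = 1 + 1/9*h_s_1 + 2/9*h_s_2 + 4/9*h_s_3 + 2/9*h_s_4

Substituting h_s_4 = 0 and rearranging gives the linear system (I - Q) h = 1:
  [5/9, -1/9, -1/3] . (h_s_1, h_s_2, h_s_3) = 1
  [-1/9, 2/3, -4/9] . (h_s_1, h_s_2, h_s_3) = 1
  [-1/9, -2/9, 5/9] . (h_s_1, h_s_2, h_s_3) = 1

Solving yields:
  h_s_1 = 45/7
  h_s_2 = 486/77
  h_s_3 = 432/77

Starting state is s_2, so the expected hitting time is h_s_2 = 486/77.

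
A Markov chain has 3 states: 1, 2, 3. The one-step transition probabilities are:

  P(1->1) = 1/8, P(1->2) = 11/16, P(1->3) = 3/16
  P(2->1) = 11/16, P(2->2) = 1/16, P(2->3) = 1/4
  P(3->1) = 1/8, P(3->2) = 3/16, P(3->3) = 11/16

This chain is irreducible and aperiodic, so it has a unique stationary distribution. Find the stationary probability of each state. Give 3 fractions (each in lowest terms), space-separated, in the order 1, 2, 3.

The stationary distribution satisfies pi = pi * P, i.e.:
  pi_1 = 1/8*pi_1 + 11/16*pi_2 + 1/8*pi_3
  pi_2 = 11/16*pi_1 + 1/16*pi_2 + 3/16*pi_3
  pi_3 = 3/16*pi_1 + 1/4*pi_2 + 11/16*pi_3
with normalization: pi_1 + pi_2 + pi_3 = 1.

Using the first 2 balance equations plus normalization, the linear system A*pi = b is:
  [-7/8, 11/16, 1/8] . pi = 0
  [11/16, -15/16, 3/16] . pi = 0
  [1, 1, 1] . pi = 1

Solving yields:
  pi_1 = 7/24
  pi_2 = 8/27
  pi_3 = 89/216

Verification (pi * P):
  7/24*1/8 + 8/27*11/16 + 89/216*1/8 = 7/24 = pi_1  (ok)
  7/24*11/16 + 8/27*1/16 + 89/216*3/16 = 8/27 = pi_2  (ok)
  7/24*3/16 + 8/27*1/4 + 89/216*11/16 = 89/216 = pi_3  (ok)

Answer: 7/24 8/27 89/216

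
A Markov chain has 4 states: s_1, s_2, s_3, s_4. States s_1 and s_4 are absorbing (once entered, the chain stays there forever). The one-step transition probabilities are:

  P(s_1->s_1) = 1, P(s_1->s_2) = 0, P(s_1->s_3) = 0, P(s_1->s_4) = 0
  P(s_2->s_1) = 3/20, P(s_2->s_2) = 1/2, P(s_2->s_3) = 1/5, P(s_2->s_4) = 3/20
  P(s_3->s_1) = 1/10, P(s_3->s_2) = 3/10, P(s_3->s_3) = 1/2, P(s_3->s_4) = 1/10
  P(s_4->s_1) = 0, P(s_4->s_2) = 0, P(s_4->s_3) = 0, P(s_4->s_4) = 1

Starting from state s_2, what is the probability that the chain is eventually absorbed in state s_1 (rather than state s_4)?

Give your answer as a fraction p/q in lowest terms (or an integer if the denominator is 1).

Let a_i = P(absorbed in s_1 | start in state i).
Boundary conditions: a_s_1 = 1, a_s_4 = 0.
For each transient state i, a_i = sum_j P(i->j) * a_j:
  a_s_2 = 3/20*a_s_1 + 1/2*a_s_2 + 1/5*a_s_3 + 3/20*a_s_4
  a_s_3 = 1/10*a_s_1 + 3/10*a_s_2 + 1/2*a_s_3 + 1/10*a_s_4

Substituting a_s_1 = 1 and a_s_4 = 0, rearrange to (I - Q) a = r where r[i] = P(i -> s_1):
  [1/2, -1/5] . (a_s_2, a_s_3) = 3/20
  [-3/10, 1/2] . (a_s_2, a_s_3) = 1/10

Solving yields:
  a_s_2 = 1/2
  a_s_3 = 1/2

Starting state is s_2, so the absorption probability is a_s_2 = 1/2.

Answer: 1/2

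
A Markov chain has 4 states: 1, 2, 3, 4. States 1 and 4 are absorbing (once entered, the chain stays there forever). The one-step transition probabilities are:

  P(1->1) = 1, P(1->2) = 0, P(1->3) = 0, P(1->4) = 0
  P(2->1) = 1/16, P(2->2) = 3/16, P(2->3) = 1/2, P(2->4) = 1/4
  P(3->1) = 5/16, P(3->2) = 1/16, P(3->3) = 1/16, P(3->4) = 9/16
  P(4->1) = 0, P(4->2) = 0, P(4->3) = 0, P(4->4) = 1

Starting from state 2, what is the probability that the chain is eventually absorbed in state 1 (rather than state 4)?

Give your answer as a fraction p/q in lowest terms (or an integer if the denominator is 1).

Let a_i = P(absorbed in 1 | start in state i).
Boundary conditions: a_1 = 1, a_4 = 0.
For each transient state i, a_i = sum_j P(i->j) * a_j:
  a_2 = 1/16*a_1 + 3/16*a_2 + 1/2*a_3 + 1/4*a_4
  a_3 = 5/16*a_1 + 1/16*a_2 + 1/16*a_3 + 9/16*a_4

Substituting a_1 = 1 and a_4 = 0, rearrange to (I - Q) a = r where r[i] = P(i -> 1):
  [13/16, -1/2] . (a_2, a_3) = 1/16
  [-1/16, 15/16] . (a_2, a_3) = 5/16

Solving yields:
  a_2 = 5/17
  a_3 = 6/17

Starting state is 2, so the absorption probability is a_2 = 5/17.

Answer: 5/17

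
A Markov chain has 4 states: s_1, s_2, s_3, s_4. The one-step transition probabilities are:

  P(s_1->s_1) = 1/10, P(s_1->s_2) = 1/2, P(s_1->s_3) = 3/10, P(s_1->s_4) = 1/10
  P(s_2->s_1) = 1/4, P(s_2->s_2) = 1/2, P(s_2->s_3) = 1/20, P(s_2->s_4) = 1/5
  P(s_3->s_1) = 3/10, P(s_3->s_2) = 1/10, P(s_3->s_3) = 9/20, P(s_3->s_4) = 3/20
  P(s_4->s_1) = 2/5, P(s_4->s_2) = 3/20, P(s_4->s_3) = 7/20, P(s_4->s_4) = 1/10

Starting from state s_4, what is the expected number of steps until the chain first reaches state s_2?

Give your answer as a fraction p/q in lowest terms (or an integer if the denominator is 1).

Answer: 4660/1067

Derivation:
Let h_i = expected steps to first reach s_2 from state i.
Boundary: h_s_2 = 0.
First-step equations for the other states:
  h_s_1 = 1 + 1/10*h_s_1 + 1/2*h_s_2 + 3/10*h_s_3 + 1/10*h_s_4
  h_s_3 = 1 + 3/10*h_s_1 + 1/10*h_s_2 + 9/20*h_s_3 + 3/20*h_s_4
  h_s_4 = 1 + 2/5*h_s_1 + 3/20*h_s_2 + 7/20*h_s_3 + 1/10*h_s_4

Substituting h_s_2 = 0 and rearranging gives the linear system (I - Q) h = 1:
  [9/10, -3/10, -1/10] . (h_s_1, h_s_3, h_s_4) = 1
  [-3/10, 11/20, -3/20] . (h_s_1, h_s_3, h_s_4) = 1
  [-2/5, -7/20, 9/10] . (h_s_1, h_s_3, h_s_4) = 1

Solving yields:
  h_s_1 = 3390/1067
  h_s_3 = 460/97
  h_s_4 = 4660/1067

Starting state is s_4, so the expected hitting time is h_s_4 = 4660/1067.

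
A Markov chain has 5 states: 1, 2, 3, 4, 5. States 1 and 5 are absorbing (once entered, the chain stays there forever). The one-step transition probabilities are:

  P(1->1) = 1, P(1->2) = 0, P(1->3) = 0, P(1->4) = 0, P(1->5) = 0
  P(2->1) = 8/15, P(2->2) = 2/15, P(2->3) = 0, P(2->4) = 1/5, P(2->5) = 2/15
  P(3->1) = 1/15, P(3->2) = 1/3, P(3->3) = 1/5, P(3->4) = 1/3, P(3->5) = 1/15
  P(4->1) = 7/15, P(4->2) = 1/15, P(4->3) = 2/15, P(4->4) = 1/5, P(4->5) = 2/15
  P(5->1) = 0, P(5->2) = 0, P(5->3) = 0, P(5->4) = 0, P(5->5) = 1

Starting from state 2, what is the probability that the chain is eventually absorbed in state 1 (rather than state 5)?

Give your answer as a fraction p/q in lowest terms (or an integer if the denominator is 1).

Answer: 665/838

Derivation:
Let a_i = P(absorbed in 1 | start in state i).
Boundary conditions: a_1 = 1, a_5 = 0.
For each transient state i, a_i = sum_j P(i->j) * a_j:
  a_2 = 8/15*a_1 + 2/15*a_2 + 0*a_3 + 1/5*a_4 + 2/15*a_5
  a_3 = 1/15*a_1 + 1/3*a_2 + 1/5*a_3 + 1/3*a_4 + 1/15*a_5
  a_4 = 7/15*a_1 + 1/15*a_2 + 2/15*a_3 + 1/5*a_4 + 2/15*a_5

Substituting a_1 = 1 and a_5 = 0, rearrange to (I - Q) a = r where r[i] = P(i -> 1):
  [13/15, 0, -1/5] . (a_2, a_3, a_4) = 8/15
  [-1/3, 4/5, -1/3] . (a_2, a_3, a_4) = 1/15
  [-1/15, -2/15, 4/5] . (a_2, a_3, a_4) = 7/15

Solving yields:
  a_2 = 665/838
  a_3 = 1233/1676
  a_4 = 647/838

Starting state is 2, so the absorption probability is a_2 = 665/838.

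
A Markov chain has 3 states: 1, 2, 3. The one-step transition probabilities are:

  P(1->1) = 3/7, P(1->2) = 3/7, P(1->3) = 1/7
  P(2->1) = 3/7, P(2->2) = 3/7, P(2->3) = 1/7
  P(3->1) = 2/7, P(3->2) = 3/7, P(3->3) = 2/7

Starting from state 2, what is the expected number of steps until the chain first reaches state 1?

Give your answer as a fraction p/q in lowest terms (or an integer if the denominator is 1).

Answer: 42/17

Derivation:
Let h_i = expected steps to first reach 1 from state i.
Boundary: h_1 = 0.
First-step equations for the other states:
  h_2 = 1 + 3/7*h_1 + 3/7*h_2 + 1/7*h_3
  h_3 = 1 + 2/7*h_1 + 3/7*h_2 + 2/7*h_3

Substituting h_1 = 0 and rearranging gives the linear system (I - Q) h = 1:
  [4/7, -1/7] . (h_2, h_3) = 1
  [-3/7, 5/7] . (h_2, h_3) = 1

Solving yields:
  h_2 = 42/17
  h_3 = 49/17

Starting state is 2, so the expected hitting time is h_2 = 42/17.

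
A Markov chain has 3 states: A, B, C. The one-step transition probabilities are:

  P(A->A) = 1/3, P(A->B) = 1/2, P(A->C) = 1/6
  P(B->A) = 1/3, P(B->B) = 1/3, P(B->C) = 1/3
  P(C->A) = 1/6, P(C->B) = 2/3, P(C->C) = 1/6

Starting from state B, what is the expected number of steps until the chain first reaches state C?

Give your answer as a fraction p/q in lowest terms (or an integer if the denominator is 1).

Let h_i = expected steps to first reach C from state i.
Boundary: h_C = 0.
First-step equations for the other states:
  h_A = 1 + 1/3*h_A + 1/2*h_B + 1/6*h_C
  h_B = 1 + 1/3*h_A + 1/3*h_B + 1/3*h_C

Substituting h_C = 0 and rearranging gives the linear system (I - Q) h = 1:
  [2/3, -1/2] . (h_A, h_B) = 1
  [-1/3, 2/3] . (h_A, h_B) = 1

Solving yields:
  h_A = 21/5
  h_B = 18/5

Starting state is B, so the expected hitting time is h_B = 18/5.

Answer: 18/5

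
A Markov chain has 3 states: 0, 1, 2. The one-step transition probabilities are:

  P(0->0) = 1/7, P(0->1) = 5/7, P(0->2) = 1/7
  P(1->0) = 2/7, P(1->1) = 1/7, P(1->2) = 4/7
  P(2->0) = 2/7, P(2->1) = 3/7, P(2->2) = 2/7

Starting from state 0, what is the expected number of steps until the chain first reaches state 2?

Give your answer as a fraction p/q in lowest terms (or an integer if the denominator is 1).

Answer: 77/26

Derivation:
Let h_i = expected steps to first reach 2 from state i.
Boundary: h_2 = 0.
First-step equations for the other states:
  h_0 = 1 + 1/7*h_0 + 5/7*h_1 + 1/7*h_2
  h_1 = 1 + 2/7*h_0 + 1/7*h_1 + 4/7*h_2

Substituting h_2 = 0 and rearranging gives the linear system (I - Q) h = 1:
  [6/7, -5/7] . (h_0, h_1) = 1
  [-2/7, 6/7] . (h_0, h_1) = 1

Solving yields:
  h_0 = 77/26
  h_1 = 28/13

Starting state is 0, so the expected hitting time is h_0 = 77/26.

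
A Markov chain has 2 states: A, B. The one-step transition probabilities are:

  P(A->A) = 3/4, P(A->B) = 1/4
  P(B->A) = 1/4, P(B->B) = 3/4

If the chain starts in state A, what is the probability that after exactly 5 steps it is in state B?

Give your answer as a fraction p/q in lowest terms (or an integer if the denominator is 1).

Computing P^5 by repeated multiplication:
P^1 =
  A: [3/4, 1/4]
  B: [1/4, 3/4]
P^2 =
  A: [5/8, 3/8]
  B: [3/8, 5/8]
P^3 =
  A: [9/16, 7/16]
  B: [7/16, 9/16]
P^4 =
  A: [17/32, 15/32]
  B: [15/32, 17/32]
P^5 =
  A: [33/64, 31/64]
  B: [31/64, 33/64]

(P^5)[A -> B] = 31/64

Answer: 31/64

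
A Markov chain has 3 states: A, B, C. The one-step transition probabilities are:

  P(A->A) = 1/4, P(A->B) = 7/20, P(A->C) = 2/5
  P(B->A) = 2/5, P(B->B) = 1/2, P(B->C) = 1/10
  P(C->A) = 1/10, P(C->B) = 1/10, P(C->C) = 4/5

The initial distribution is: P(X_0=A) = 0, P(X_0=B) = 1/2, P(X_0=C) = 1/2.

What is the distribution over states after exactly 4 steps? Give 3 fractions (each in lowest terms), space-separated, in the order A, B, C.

Answer: 34207/160000 42027/160000 41883/80000

Derivation:
Propagating the distribution step by step (d_{t+1} = d_t * P):
d_0 = (A=0, B=1/2, C=1/2)
  d_1[A] = 0*1/4 + 1/2*2/5 + 1/2*1/10 = 1/4
  d_1[B] = 0*7/20 + 1/2*1/2 + 1/2*1/10 = 3/10
  d_1[C] = 0*2/5 + 1/2*1/10 + 1/2*4/5 = 9/20
d_1 = (A=1/4, B=3/10, C=9/20)
  d_2[A] = 1/4*1/4 + 3/10*2/5 + 9/20*1/10 = 91/400
  d_2[B] = 1/4*7/20 + 3/10*1/2 + 9/20*1/10 = 113/400
  d_2[C] = 1/4*2/5 + 3/10*1/10 + 9/20*4/5 = 49/100
d_2 = (A=91/400, B=113/400, C=49/100)
  d_3[A] = 91/400*1/4 + 113/400*2/5 + 49/100*1/10 = 1751/8000
  d_3[B] = 91/400*7/20 + 113/400*1/2 + 49/100*1/10 = 2159/8000
  d_3[C] = 91/400*2/5 + 113/400*1/10 + 49/100*4/5 = 409/800
d_3 = (A=1751/8000, B=2159/8000, C=409/800)
  d_4[A] = 1751/8000*1/4 + 2159/8000*2/5 + 409/800*1/10 = 34207/160000
  d_4[B] = 1751/8000*7/20 + 2159/8000*1/2 + 409/800*1/10 = 42027/160000
  d_4[C] = 1751/8000*2/5 + 2159/8000*1/10 + 409/800*4/5 = 41883/80000
d_4 = (A=34207/160000, B=42027/160000, C=41883/80000)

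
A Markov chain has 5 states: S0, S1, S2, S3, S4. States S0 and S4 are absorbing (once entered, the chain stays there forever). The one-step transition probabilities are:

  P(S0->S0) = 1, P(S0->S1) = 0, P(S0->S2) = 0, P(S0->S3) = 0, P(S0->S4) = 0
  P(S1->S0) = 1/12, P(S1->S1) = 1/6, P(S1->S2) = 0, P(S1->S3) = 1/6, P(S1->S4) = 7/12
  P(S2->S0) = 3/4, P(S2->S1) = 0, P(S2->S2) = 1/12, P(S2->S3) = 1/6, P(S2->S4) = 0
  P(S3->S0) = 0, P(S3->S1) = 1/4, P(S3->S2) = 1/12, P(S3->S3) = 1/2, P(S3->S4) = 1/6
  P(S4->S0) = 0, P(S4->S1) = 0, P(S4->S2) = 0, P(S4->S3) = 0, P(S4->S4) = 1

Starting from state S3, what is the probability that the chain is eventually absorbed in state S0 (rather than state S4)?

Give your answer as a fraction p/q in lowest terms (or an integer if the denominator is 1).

Answer: 3/14

Derivation:
Let a_i = P(absorbed in S0 | start in state i).
Boundary conditions: a_S0 = 1, a_S4 = 0.
For each transient state i, a_i = sum_j P(i->j) * a_j:
  a_S1 = 1/12*a_S0 + 1/6*a_S1 + 0*a_S2 + 1/6*a_S3 + 7/12*a_S4
  a_S2 = 3/4*a_S0 + 0*a_S1 + 1/12*a_S2 + 1/6*a_S3 + 0*a_S4
  a_S3 = 0*a_S0 + 1/4*a_S1 + 1/12*a_S2 + 1/2*a_S3 + 1/6*a_S4

Substituting a_S0 = 1 and a_S4 = 0, rearrange to (I - Q) a = r where r[i] = P(i -> S0):
  [5/6, 0, -1/6] . (a_S1, a_S2, a_S3) = 1/12
  [0, 11/12, -1/6] . (a_S1, a_S2, a_S3) = 3/4
  [-1/4, -1/12, 1/2] . (a_S1, a_S2, a_S3) = 0

Solving yields:
  a_S1 = 1/7
  a_S2 = 6/7
  a_S3 = 3/14

Starting state is S3, so the absorption probability is a_S3 = 3/14.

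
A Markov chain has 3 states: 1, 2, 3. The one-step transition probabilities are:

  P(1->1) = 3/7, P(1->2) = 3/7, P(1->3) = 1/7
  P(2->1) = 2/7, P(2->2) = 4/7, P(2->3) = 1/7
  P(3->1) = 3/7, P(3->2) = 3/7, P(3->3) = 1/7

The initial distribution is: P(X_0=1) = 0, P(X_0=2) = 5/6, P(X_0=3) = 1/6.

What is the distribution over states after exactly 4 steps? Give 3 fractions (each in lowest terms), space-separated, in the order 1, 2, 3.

Propagating the distribution step by step (d_{t+1} = d_t * P):
d_0 = (1=0, 2=5/6, 3=1/6)
  d_1[1] = 0*3/7 + 5/6*2/7 + 1/6*3/7 = 13/42
  d_1[2] = 0*3/7 + 5/6*4/7 + 1/6*3/7 = 23/42
  d_1[3] = 0*1/7 + 5/6*1/7 + 1/6*1/7 = 1/7
d_1 = (1=13/42, 2=23/42, 3=1/7)
  d_2[1] = 13/42*3/7 + 23/42*2/7 + 1/7*3/7 = 103/294
  d_2[2] = 13/42*3/7 + 23/42*4/7 + 1/7*3/7 = 149/294
  d_2[3] = 13/42*1/7 + 23/42*1/7 + 1/7*1/7 = 1/7
d_2 = (1=103/294, 2=149/294, 3=1/7)
  d_3[1] = 103/294*3/7 + 149/294*2/7 + 1/7*3/7 = 733/2058
  d_3[2] = 103/294*3/7 + 149/294*4/7 + 1/7*3/7 = 1031/2058
  d_3[3] = 103/294*1/7 + 149/294*1/7 + 1/7*1/7 = 1/7
d_3 = (1=733/2058, 2=1031/2058, 3=1/7)
  d_4[1] = 733/2058*3/7 + 1031/2058*2/7 + 1/7*3/7 = 5143/14406
  d_4[2] = 733/2058*3/7 + 1031/2058*4/7 + 1/7*3/7 = 7205/14406
  d_4[3] = 733/2058*1/7 + 1031/2058*1/7 + 1/7*1/7 = 1/7
d_4 = (1=5143/14406, 2=7205/14406, 3=1/7)

Answer: 5143/14406 7205/14406 1/7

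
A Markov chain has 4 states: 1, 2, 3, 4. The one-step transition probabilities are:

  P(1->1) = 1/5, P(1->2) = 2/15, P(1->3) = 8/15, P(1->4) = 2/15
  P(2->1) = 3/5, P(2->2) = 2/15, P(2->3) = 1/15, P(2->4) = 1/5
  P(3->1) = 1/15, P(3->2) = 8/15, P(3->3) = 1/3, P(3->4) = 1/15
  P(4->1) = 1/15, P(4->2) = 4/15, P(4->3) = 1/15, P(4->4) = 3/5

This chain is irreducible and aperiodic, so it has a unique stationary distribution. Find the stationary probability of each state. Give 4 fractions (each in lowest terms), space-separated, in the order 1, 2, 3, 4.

Answer: 571/2383 630/2383 580/2383 602/2383

Derivation:
The stationary distribution satisfies pi = pi * P, i.e.:
  pi_1 = 1/5*pi_1 + 3/5*pi_2 + 1/15*pi_3 + 1/15*pi_4
  pi_2 = 2/15*pi_1 + 2/15*pi_2 + 8/15*pi_3 + 4/15*pi_4
  pi_3 = 8/15*pi_1 + 1/15*pi_2 + 1/3*pi_3 + 1/15*pi_4
  pi_4 = 2/15*pi_1 + 1/5*pi_2 + 1/15*pi_3 + 3/5*pi_4
with normalization: pi_1 + pi_2 + pi_3 + pi_4 = 1.

Using the first 3 balance equations plus normalization, the linear system A*pi = b is:
  [-4/5, 3/5, 1/15, 1/15] . pi = 0
  [2/15, -13/15, 8/15, 4/15] . pi = 0
  [8/15, 1/15, -2/3, 1/15] . pi = 0
  [1, 1, 1, 1] . pi = 1

Solving yields:
  pi_1 = 571/2383
  pi_2 = 630/2383
  pi_3 = 580/2383
  pi_4 = 602/2383

Verification (pi * P):
  571/2383*1/5 + 630/2383*3/5 + 580/2383*1/15 + 602/2383*1/15 = 571/2383 = pi_1  (ok)
  571/2383*2/15 + 630/2383*2/15 + 580/2383*8/15 + 602/2383*4/15 = 630/2383 = pi_2  (ok)
  571/2383*8/15 + 630/2383*1/15 + 580/2383*1/3 + 602/2383*1/15 = 580/2383 = pi_3  (ok)
  571/2383*2/15 + 630/2383*1/5 + 580/2383*1/15 + 602/2383*3/5 = 602/2383 = pi_4  (ok)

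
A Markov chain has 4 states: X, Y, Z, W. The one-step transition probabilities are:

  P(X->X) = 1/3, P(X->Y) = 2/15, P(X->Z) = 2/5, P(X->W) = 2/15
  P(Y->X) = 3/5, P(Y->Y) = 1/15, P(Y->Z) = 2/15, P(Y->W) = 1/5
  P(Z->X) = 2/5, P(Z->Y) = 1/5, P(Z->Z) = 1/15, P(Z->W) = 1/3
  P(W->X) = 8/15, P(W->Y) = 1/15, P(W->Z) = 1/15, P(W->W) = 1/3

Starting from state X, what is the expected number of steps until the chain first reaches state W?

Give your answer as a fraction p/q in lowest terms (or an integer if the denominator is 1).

Let h_i = expected steps to first reach W from state i.
Boundary: h_W = 0.
First-step equations for the other states:
  h_X = 1 + 1/3*h_X + 2/15*h_Y + 2/5*h_Z + 2/15*h_W
  h_Y = 1 + 3/5*h_X + 1/15*h_Y + 2/15*h_Z + 1/5*h_W
  h_Z = 1 + 2/5*h_X + 1/5*h_Y + 1/15*h_Z + 1/3*h_W

Substituting h_W = 0 and rearranging gives the linear system (I - Q) h = 1:
  [2/3, -2/15, -2/5] . (h_X, h_Y, h_Z) = 1
  [-3/5, 14/15, -2/15] . (h_X, h_Y, h_Z) = 1
  [-2/5, -1/5, 14/15] . (h_X, h_Y, h_Z) = 1

Solving yields:
  h_X = 2430/479
  h_Y = 2370/479
  h_Z = 4125/958

Starting state is X, so the expected hitting time is h_X = 2430/479.

Answer: 2430/479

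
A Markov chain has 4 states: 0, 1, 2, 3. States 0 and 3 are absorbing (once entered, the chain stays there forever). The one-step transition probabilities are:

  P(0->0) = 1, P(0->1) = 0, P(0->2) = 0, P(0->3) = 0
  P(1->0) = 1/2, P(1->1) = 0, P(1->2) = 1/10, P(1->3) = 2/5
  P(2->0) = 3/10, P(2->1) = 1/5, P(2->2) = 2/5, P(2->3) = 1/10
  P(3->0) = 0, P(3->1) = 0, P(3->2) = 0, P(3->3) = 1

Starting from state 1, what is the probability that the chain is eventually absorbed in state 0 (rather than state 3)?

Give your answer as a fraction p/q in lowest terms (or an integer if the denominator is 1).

Answer: 33/58

Derivation:
Let a_i = P(absorbed in 0 | start in state i).
Boundary conditions: a_0 = 1, a_3 = 0.
For each transient state i, a_i = sum_j P(i->j) * a_j:
  a_1 = 1/2*a_0 + 0*a_1 + 1/10*a_2 + 2/5*a_3
  a_2 = 3/10*a_0 + 1/5*a_1 + 2/5*a_2 + 1/10*a_3

Substituting a_0 = 1 and a_3 = 0, rearrange to (I - Q) a = r where r[i] = P(i -> 0):
  [1, -1/10] . (a_1, a_2) = 1/2
  [-1/5, 3/5] . (a_1, a_2) = 3/10

Solving yields:
  a_1 = 33/58
  a_2 = 20/29

Starting state is 1, so the absorption probability is a_1 = 33/58.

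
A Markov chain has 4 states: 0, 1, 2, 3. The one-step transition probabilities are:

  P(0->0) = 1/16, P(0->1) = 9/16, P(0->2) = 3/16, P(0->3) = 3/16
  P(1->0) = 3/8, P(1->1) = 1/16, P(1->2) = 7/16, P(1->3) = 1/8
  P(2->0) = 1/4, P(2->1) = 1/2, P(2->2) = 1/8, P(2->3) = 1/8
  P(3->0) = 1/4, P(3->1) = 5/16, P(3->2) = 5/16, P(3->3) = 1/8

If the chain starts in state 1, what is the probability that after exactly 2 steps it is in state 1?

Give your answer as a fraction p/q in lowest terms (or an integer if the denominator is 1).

Answer: 121/256

Derivation:
Computing P^2 by repeated multiplication:
P^1 =
  0: [1/16, 9/16, 3/16, 3/16]
  1: [3/8, 1/16, 7/16, 1/8]
  2: [1/4, 1/2, 1/8, 1/8]
  3: [1/4, 5/16, 5/16, 1/8]
P^2 =
  0: [79/256, 57/256, 87/256, 33/256]
  1: [3/16, 121/256, 49/256, 19/128]
  2: [17/64, 35/128, 41/128, 9/64]
  3: [31/128, 91/256, 67/256, 9/64]

(P^2)[1 -> 1] = 121/256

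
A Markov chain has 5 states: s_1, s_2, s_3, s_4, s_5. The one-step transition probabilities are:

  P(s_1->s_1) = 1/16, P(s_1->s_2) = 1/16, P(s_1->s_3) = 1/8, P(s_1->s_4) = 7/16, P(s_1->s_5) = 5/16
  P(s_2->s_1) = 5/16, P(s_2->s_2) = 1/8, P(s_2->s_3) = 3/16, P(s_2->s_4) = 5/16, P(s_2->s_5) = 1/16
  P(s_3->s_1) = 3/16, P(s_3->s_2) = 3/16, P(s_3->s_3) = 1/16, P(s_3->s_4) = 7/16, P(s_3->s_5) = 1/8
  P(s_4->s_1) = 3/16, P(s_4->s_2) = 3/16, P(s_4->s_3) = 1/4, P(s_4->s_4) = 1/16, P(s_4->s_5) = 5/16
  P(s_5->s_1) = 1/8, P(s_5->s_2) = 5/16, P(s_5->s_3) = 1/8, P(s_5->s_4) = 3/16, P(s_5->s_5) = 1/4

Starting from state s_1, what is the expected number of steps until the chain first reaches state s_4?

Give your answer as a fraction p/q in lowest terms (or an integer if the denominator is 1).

Let h_i = expected steps to first reach s_4 from state i.
Boundary: h_s_4 = 0.
First-step equations for the other states:
  h_s_1 = 1 + 1/16*h_s_1 + 1/16*h_s_2 + 1/8*h_s_3 + 7/16*h_s_4 + 5/16*h_s_5
  h_s_2 = 1 + 5/16*h_s_1 + 1/8*h_s_2 + 3/16*h_s_3 + 5/16*h_s_4 + 1/16*h_s_5
  h_s_3 = 1 + 3/16*h_s_1 + 3/16*h_s_2 + 1/16*h_s_3 + 7/16*h_s_4 + 1/8*h_s_5
  h_s_5 = 1 + 1/8*h_s_1 + 5/16*h_s_2 + 1/8*h_s_3 + 3/16*h_s_4 + 1/4*h_s_5

Substituting h_s_4 = 0 and rearranging gives the linear system (I - Q) h = 1:
  [15/16, -1/16, -1/8, -5/16] . (h_s_1, h_s_2, h_s_3, h_s_5) = 1
  [-5/16, 7/8, -3/16, -1/16] . (h_s_1, h_s_2, h_s_3, h_s_5) = 1
  [-3/16, -3/16, 15/16, -1/8] . (h_s_1, h_s_2, h_s_3, h_s_5) = 1
  [-1/8, -5/16, -1/8, 3/4] . (h_s_1, h_s_2, h_s_3, h_s_5) = 1

Solving yields:
  h_s_1 = 10480/3771
  h_s_2 = 11152/3771
  h_s_3 = 10096/3771
  h_s_5 = 1456/419

Starting state is s_1, so the expected hitting time is h_s_1 = 10480/3771.

Answer: 10480/3771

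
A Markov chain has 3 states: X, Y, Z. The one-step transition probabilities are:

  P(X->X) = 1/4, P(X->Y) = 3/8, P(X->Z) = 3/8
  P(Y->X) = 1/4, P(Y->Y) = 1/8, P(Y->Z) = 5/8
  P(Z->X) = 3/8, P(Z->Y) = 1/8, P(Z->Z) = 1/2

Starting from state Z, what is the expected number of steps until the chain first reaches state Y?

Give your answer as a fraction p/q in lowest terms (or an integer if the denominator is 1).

Answer: 24/5

Derivation:
Let h_i = expected steps to first reach Y from state i.
Boundary: h_Y = 0.
First-step equations for the other states:
  h_X = 1 + 1/4*h_X + 3/8*h_Y + 3/8*h_Z
  h_Z = 1 + 3/8*h_X + 1/8*h_Y + 1/2*h_Z

Substituting h_Y = 0 and rearranging gives the linear system (I - Q) h = 1:
  [3/4, -3/8] . (h_X, h_Z) = 1
  [-3/8, 1/2] . (h_X, h_Z) = 1

Solving yields:
  h_X = 56/15
  h_Z = 24/5

Starting state is Z, so the expected hitting time is h_Z = 24/5.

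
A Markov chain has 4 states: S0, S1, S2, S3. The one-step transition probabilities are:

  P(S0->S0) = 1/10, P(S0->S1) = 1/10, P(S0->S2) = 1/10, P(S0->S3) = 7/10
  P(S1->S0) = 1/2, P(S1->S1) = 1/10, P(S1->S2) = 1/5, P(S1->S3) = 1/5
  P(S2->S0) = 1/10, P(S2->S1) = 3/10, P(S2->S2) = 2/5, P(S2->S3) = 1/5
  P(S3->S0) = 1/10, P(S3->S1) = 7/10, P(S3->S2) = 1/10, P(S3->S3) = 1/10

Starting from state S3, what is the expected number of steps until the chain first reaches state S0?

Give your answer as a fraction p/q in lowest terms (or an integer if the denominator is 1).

Answer: 145/37

Derivation:
Let h_i = expected steps to first reach S0 from state i.
Boundary: h_S0 = 0.
First-step equations for the other states:
  h_S1 = 1 + 1/2*h_S0 + 1/10*h_S1 + 1/5*h_S2 + 1/5*h_S3
  h_S2 = 1 + 1/10*h_S0 + 3/10*h_S1 + 2/5*h_S2 + 1/5*h_S3
  h_S3 = 1 + 1/10*h_S0 + 7/10*h_S1 + 1/10*h_S2 + 1/10*h_S3

Substituting h_S0 = 0 and rearranging gives the linear system (I - Q) h = 1:
  [9/10, -1/5, -1/5] . (h_S1, h_S2, h_S3) = 1
  [-3/10, 3/5, -1/5] . (h_S1, h_S2, h_S3) = 1
  [-7/10, -1/10, 9/10] . (h_S1, h_S2, h_S3) = 1

Solving yields:
  h_S1 = 110/37
  h_S2 = 165/37
  h_S3 = 145/37

Starting state is S3, so the expected hitting time is h_S3 = 145/37.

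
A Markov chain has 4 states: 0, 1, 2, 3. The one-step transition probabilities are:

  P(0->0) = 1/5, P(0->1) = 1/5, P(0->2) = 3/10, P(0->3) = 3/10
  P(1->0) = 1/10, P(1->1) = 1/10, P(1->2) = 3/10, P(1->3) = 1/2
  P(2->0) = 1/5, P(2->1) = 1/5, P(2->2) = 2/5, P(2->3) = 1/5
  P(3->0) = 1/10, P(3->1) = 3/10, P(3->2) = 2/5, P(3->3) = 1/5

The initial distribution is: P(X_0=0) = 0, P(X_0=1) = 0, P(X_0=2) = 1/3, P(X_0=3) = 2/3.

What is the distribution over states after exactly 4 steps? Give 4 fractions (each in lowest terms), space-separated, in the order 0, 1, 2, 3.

Propagating the distribution step by step (d_{t+1} = d_t * P):
d_0 = (0=0, 1=0, 2=1/3, 3=2/3)
  d_1[0] = 0*1/5 + 0*1/10 + 1/3*1/5 + 2/3*1/10 = 2/15
  d_1[1] = 0*1/5 + 0*1/10 + 1/3*1/5 + 2/3*3/10 = 4/15
  d_1[2] = 0*3/10 + 0*3/10 + 1/3*2/5 + 2/3*2/5 = 2/5
  d_1[3] = 0*3/10 + 0*1/2 + 1/3*1/5 + 2/3*1/5 = 1/5
d_1 = (0=2/15, 1=4/15, 2=2/5, 3=1/5)
  d_2[0] = 2/15*1/5 + 4/15*1/10 + 2/5*1/5 + 1/5*1/10 = 23/150
  d_2[1] = 2/15*1/5 + 4/15*1/10 + 2/5*1/5 + 1/5*3/10 = 29/150
  d_2[2] = 2/15*3/10 + 4/15*3/10 + 2/5*2/5 + 1/5*2/5 = 9/25
  d_2[3] = 2/15*3/10 + 4/15*1/2 + 2/5*1/5 + 1/5*1/5 = 22/75
d_2 = (0=23/150, 1=29/150, 2=9/25, 3=22/75)
  d_3[0] = 23/150*1/5 + 29/150*1/10 + 9/25*1/5 + 22/75*1/10 = 227/1500
  d_3[1] = 23/150*1/5 + 29/150*1/10 + 9/25*1/5 + 22/75*3/10 = 21/100
  d_3[2] = 23/150*3/10 + 29/150*3/10 + 9/25*2/5 + 22/75*2/5 = 137/375
  d_3[3] = 23/150*3/10 + 29/150*1/2 + 9/25*1/5 + 22/75*1/5 = 41/150
d_3 = (0=227/1500, 1=21/100, 2=137/375, 3=41/150)
  d_4[0] = 227/1500*1/5 + 21/100*1/10 + 137/375*1/5 + 41/150*1/10 = 91/600
  d_4[1] = 227/1500*1/5 + 21/100*1/10 + 137/375*1/5 + 41/150*3/10 = 619/3000
  d_4[2] = 227/1500*3/10 + 21/100*3/10 + 137/375*2/5 + 41/150*2/5 = 2729/7500
  d_4[3] = 227/1500*3/10 + 21/100*1/2 + 137/375*1/5 + 41/150*1/5 = 1043/3750
d_4 = (0=91/600, 1=619/3000, 2=2729/7500, 3=1043/3750)

Answer: 91/600 619/3000 2729/7500 1043/3750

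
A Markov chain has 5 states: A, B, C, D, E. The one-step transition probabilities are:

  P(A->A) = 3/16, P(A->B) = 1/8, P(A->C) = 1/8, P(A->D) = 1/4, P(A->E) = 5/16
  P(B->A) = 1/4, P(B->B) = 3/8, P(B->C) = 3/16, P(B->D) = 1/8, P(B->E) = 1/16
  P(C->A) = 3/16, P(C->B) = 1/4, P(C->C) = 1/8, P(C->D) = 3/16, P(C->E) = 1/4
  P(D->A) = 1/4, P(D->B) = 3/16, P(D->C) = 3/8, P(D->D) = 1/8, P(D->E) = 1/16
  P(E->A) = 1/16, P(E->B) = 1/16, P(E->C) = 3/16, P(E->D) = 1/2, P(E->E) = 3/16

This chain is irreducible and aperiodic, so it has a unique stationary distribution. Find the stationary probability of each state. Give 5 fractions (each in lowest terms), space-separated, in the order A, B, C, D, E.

The stationary distribution satisfies pi = pi * P, i.e.:
  pi_A = 3/16*pi_A + 1/4*pi_B + 3/16*pi_C + 1/4*pi_D + 1/16*pi_E
  pi_B = 1/8*pi_A + 3/8*pi_B + 1/4*pi_C + 3/16*pi_D + 1/16*pi_E
  pi_C = 1/8*pi_A + 3/16*pi_B + 1/8*pi_C + 3/8*pi_D + 3/16*pi_E
  pi_D = 1/4*pi_A + 1/8*pi_B + 3/16*pi_C + 1/8*pi_D + 1/2*pi_E
  pi_E = 5/16*pi_A + 1/16*pi_B + 1/4*pi_C + 1/16*pi_D + 3/16*pi_E
with normalization: pi_A + pi_B + pi_C + pi_D + pi_E = 1.

Using the first 4 balance equations plus normalization, the linear system A*pi = b is:
  [-13/16, 1/4, 3/16, 1/4, 1/16] . pi = 0
  [1/8, -5/8, 1/4, 3/16, 1/16] . pi = 0
  [1/8, 3/16, -7/8, 3/8, 3/16] . pi = 0
  [1/4, 1/8, 3/16, -7/8, 1/2] . pi = 0
  [1, 1, 1, 1, 1] . pi = 1

Solving yields:
  pi_A = 12781/66174
  pi_B = 13595/66174
  pi_C = 6782/33087
  pi_D = 4983/22058
  pi_E = 11285/66174

Verification (pi * P):
  12781/66174*3/16 + 13595/66174*1/4 + 6782/33087*3/16 + 4983/22058*1/4 + 11285/66174*1/16 = 12781/66174 = pi_A  (ok)
  12781/66174*1/8 + 13595/66174*3/8 + 6782/33087*1/4 + 4983/22058*3/16 + 11285/66174*1/16 = 13595/66174 = pi_B  (ok)
  12781/66174*1/8 + 13595/66174*3/16 + 6782/33087*1/8 + 4983/22058*3/8 + 11285/66174*3/16 = 6782/33087 = pi_C  (ok)
  12781/66174*1/4 + 13595/66174*1/8 + 6782/33087*3/16 + 4983/22058*1/8 + 11285/66174*1/2 = 4983/22058 = pi_D  (ok)
  12781/66174*5/16 + 13595/66174*1/16 + 6782/33087*1/4 + 4983/22058*1/16 + 11285/66174*3/16 = 11285/66174 = pi_E  (ok)

Answer: 12781/66174 13595/66174 6782/33087 4983/22058 11285/66174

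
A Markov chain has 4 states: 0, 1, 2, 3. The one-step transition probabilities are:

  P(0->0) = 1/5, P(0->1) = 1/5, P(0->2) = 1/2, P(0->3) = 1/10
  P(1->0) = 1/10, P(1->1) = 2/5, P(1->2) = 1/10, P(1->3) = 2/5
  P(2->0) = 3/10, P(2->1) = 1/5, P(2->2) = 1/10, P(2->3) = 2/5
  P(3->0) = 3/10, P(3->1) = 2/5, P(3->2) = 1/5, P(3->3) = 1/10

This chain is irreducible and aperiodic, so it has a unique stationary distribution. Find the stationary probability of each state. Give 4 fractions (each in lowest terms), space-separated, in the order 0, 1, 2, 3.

The stationary distribution satisfies pi = pi * P, i.e.:
  pi_0 = 1/5*pi_0 + 1/10*pi_1 + 3/10*pi_2 + 3/10*pi_3
  pi_1 = 1/5*pi_0 + 2/5*pi_1 + 1/5*pi_2 + 2/5*pi_3
  pi_2 = 1/2*pi_0 + 1/10*pi_1 + 1/10*pi_2 + 1/5*pi_3
  pi_3 = 1/10*pi_0 + 2/5*pi_1 + 2/5*pi_2 + 1/10*pi_3
with normalization: pi_0 + pi_1 + pi_2 + pi_3 = 1.

Using the first 3 balance equations plus normalization, the linear system A*pi = b is:
  [-4/5, 1/10, 3/10, 3/10] . pi = 0
  [1/5, -3/5, 1/5, 2/5] . pi = 0
  [1/2, 1/10, -9/10, 1/5] . pi = 0
  [1, 1, 1, 1] . pi = 1

Solving yields:
  pi_0 = 61/283
  pi_1 = 89/283
  pi_2 = 60/283
  pi_3 = 73/283

Verification (pi * P):
  61/283*1/5 + 89/283*1/10 + 60/283*3/10 + 73/283*3/10 = 61/283 = pi_0  (ok)
  61/283*1/5 + 89/283*2/5 + 60/283*1/5 + 73/283*2/5 = 89/283 = pi_1  (ok)
  61/283*1/2 + 89/283*1/10 + 60/283*1/10 + 73/283*1/5 = 60/283 = pi_2  (ok)
  61/283*1/10 + 89/283*2/5 + 60/283*2/5 + 73/283*1/10 = 73/283 = pi_3  (ok)

Answer: 61/283 89/283 60/283 73/283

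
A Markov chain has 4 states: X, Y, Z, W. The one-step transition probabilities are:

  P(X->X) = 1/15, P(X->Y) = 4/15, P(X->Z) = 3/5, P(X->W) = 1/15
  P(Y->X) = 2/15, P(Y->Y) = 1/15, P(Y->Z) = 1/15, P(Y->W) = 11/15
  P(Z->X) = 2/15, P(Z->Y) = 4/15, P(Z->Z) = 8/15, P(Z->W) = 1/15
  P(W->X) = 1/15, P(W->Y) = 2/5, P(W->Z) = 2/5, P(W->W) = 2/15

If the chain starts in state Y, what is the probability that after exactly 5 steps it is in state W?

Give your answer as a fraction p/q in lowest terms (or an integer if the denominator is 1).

Answer: 7273/28125

Derivation:
Computing P^5 by repeated multiplication:
P^1 =
  X: [1/15, 4/15, 3/5, 1/15]
  Y: [2/15, 1/15, 1/15, 11/15]
  Z: [2/15, 4/15, 8/15, 1/15]
  W: [1/15, 2/5, 2/5, 2/15]
P^2 =
  X: [28/225, 2/9, 91/225, 56/225]
  Y: [17/225, 79/225, 31/75, 4/25]
  Z: [3/25, 2/9, 92/225, 56/225]
  W: [3/25, 46/225, 1/3, 77/225]
P^3 =
  X: [122/1125, 862/3375, 1366/3375, 781/3375]
  Y: [397/3375, 49/225, 1192/3375, 1051/3375]
  Z: [367/3375, 862/3375, 91/225, 781/3375]
  W: [346/3375, 916/3375, 1351/3375, 254/1125]
P^4 =
  X: [5603/50625, 12476/50625, 1318/3375, 12776/50625]
  Y: [5302/50625, 13397/50625, 806/2025, 11776/50625]
  Z: [5602/50625, 12476/50625, 19771/50625, 12776/50625]
  W: [5642/50625, 1364/5625, 1294/3375, 13297/50625]
P^5 =
  X: [82871/759375, 190624/759375, 297719/759375, 188161/759375]
  Y: [84172/759375, 185861/759375, 97657/253125, 7273/28125]
  Z: [9208/84375, 190624/759375, 297718/759375, 188161/759375]
  W: [27437/253125, 192266/759375, 33124/84375, 186682/759375]

(P^5)[Y -> W] = 7273/28125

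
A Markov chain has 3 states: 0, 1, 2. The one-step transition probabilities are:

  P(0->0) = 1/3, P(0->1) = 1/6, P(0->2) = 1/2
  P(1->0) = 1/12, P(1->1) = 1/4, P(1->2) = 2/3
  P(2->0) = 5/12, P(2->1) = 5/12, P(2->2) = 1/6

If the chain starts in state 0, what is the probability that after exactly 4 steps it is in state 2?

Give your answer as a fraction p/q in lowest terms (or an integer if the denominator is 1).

Computing P^4 by repeated multiplication:
P^1 =
  0: [1/3, 1/6, 1/2]
  1: [1/12, 1/4, 2/3]
  2: [5/12, 5/12, 1/6]
P^2 =
  0: [1/3, 11/36, 13/36]
  1: [47/144, 17/48, 23/72]
  2: [35/144, 35/144, 37/72]
P^3 =
  0: [31/108, 61/216, 31/72]
  1: [469/1728, 53/192, 391/864]
  2: [545/1728, 545/1728, 319/864]
P^4 =
  0: [43/144, 193/648, 523/1296]
  1: [6263/20736, 2093/6912, 4097/10368]
  2: [5915/20736, 5915/20736, 4453/10368]

(P^4)[0 -> 2] = 523/1296

Answer: 523/1296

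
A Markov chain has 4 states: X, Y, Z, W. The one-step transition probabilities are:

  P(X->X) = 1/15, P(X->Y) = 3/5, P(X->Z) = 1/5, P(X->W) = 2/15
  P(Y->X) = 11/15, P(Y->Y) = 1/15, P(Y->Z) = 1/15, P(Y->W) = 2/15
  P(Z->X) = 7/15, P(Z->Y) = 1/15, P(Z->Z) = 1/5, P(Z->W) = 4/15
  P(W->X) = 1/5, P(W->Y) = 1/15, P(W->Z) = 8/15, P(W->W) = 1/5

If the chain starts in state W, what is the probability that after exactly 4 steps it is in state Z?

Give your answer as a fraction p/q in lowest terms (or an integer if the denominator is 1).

Answer: 11486/50625

Derivation:
Computing P^4 by repeated multiplication:
P^1 =
  X: [1/15, 3/5, 1/5, 2/15]
  Y: [11/15, 1/15, 1/15, 2/15]
  Z: [7/15, 1/15, 1/5, 4/15]
  W: [1/5, 1/15, 8/15, 1/5]
P^2 =
  X: [127/225, 23/225, 37/225, 38/225]
  Y: [7/45, 103/225, 53/225, 34/225]
  Z: [17/75, 71/225, 7/25, 8/45]
  W: [79/225, 13/75, 58/225, 49/225]
P^3 =
  X: [251/1125, 1241/3375, 91/375, 562/3375]
  Y: [547/1125, 101/675, 71/375, 118/675]
  Z: [1393/3375, 211/1125, 733/3375, 616/3375]
  W: [1061/3375, 857/3375, 842/3375, 41/225]
P^4 =
  X: [21823/50625, 3133/16875, 10453/50625, 358/2025]
  Y: [13439/50625, 5501/16875, 2413/10125, 8618/50625]
  Z: [3067/10125, 14519/50625, 11939/50625, 2944/16875]
  W: [18227/50625, 11863/50625, 11486/50625, 9049/50625]

(P^4)[W -> Z] = 11486/50625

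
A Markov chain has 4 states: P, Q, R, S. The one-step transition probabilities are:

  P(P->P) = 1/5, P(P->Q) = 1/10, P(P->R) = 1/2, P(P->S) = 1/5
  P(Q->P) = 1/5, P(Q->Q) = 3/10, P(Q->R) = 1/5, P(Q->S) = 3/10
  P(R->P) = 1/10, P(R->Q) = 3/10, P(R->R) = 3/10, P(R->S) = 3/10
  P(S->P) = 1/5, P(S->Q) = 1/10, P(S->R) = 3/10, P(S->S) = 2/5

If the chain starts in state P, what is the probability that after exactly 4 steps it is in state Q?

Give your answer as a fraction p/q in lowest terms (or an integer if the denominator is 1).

Answer: 509/2500

Derivation:
Computing P^4 by repeated multiplication:
P^1 =
  P: [1/5, 1/10, 1/2, 1/5]
  Q: [1/5, 3/10, 1/5, 3/10]
  R: [1/10, 3/10, 3/10, 3/10]
  S: [1/5, 1/10, 3/10, 2/5]
P^2 =
  P: [3/20, 11/50, 33/100, 3/10]
  Q: [9/50, 1/5, 31/100, 31/100]
  R: [17/100, 11/50, 29/100, 8/25]
  S: [17/100, 9/50, 33/100, 8/25]
P^3 =
  P: [167/1000, 21/100, 77/250, 63/200]
  Q: [169/1000, 101/500, 79/250, 313/1000]
  R: [171/1000, 101/500, 39/125, 63/200]
  S: [167/1000, 101/500, 79/250, 63/200]
P^4 =
  P: [423/2500, 509/2500, 781/2500, 787/2500]
  Q: [421/2500, 509/2500, 196/625, 393/1250]
  R: [211/1250, 507/2500, 157/500, 393/1250]
  S: [421/2500, 509/2500, 783/2500, 787/2500]

(P^4)[P -> Q] = 509/2500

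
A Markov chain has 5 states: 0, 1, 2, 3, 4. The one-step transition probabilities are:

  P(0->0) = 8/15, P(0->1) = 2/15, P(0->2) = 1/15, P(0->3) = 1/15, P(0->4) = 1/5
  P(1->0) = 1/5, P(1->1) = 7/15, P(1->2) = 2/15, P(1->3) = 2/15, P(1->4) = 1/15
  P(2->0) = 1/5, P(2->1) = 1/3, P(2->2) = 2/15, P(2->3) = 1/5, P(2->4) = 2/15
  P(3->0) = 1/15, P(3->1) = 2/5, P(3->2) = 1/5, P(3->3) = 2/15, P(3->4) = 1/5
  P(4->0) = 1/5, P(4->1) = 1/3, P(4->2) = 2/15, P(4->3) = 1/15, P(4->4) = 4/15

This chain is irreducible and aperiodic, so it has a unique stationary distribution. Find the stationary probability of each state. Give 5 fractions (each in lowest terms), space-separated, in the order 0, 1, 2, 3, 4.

The stationary distribution satisfies pi = pi * P, i.e.:
  pi_0 = 8/15*pi_0 + 1/5*pi_1 + 1/5*pi_2 + 1/15*pi_3 + 1/5*pi_4
  pi_1 = 2/15*pi_0 + 7/15*pi_1 + 1/3*pi_2 + 2/5*pi_3 + 1/3*pi_4
  pi_2 = 1/15*pi_0 + 2/15*pi_1 + 2/15*pi_2 + 1/5*pi_3 + 2/15*pi_4
  pi_3 = 1/15*pi_0 + 2/15*pi_1 + 1/5*pi_2 + 2/15*pi_3 + 1/15*pi_4
  pi_4 = 1/5*pi_0 + 1/15*pi_1 + 2/15*pi_2 + 1/5*pi_3 + 4/15*pi_4
with normalization: pi_0 + pi_1 + pi_2 + pi_3 + pi_4 = 1.

Using the first 4 balance equations plus normalization, the linear system A*pi = b is:
  [-7/15, 1/5, 1/5, 1/15, 1/5] . pi = 0
  [2/15, -8/15, 1/3, 2/5, 1/3] . pi = 0
  [1/15, 2/15, -13/15, 1/5, 2/15] . pi = 0
  [1/15, 2/15, 1/5, -13/15, 1/15] . pi = 0
  [1, 1, 1, 1, 1] . pi = 1

Solving yields:
  pi_0 = 7423/26748
  pi_1 = 4403/13374
  pi_2 = 818/6687
  pi_3 = 3007/26748
  pi_4 = 1060/6687

Verification (pi * P):
  7423/26748*8/15 + 4403/13374*1/5 + 818/6687*1/5 + 3007/26748*1/15 + 1060/6687*1/5 = 7423/26748 = pi_0  (ok)
  7423/26748*2/15 + 4403/13374*7/15 + 818/6687*1/3 + 3007/26748*2/5 + 1060/6687*1/3 = 4403/13374 = pi_1  (ok)
  7423/26748*1/15 + 4403/13374*2/15 + 818/6687*2/15 + 3007/26748*1/5 + 1060/6687*2/15 = 818/6687 = pi_2  (ok)
  7423/26748*1/15 + 4403/13374*2/15 + 818/6687*1/5 + 3007/26748*2/15 + 1060/6687*1/15 = 3007/26748 = pi_3  (ok)
  7423/26748*1/5 + 4403/13374*1/15 + 818/6687*2/15 + 3007/26748*1/5 + 1060/6687*4/15 = 1060/6687 = pi_4  (ok)

Answer: 7423/26748 4403/13374 818/6687 3007/26748 1060/6687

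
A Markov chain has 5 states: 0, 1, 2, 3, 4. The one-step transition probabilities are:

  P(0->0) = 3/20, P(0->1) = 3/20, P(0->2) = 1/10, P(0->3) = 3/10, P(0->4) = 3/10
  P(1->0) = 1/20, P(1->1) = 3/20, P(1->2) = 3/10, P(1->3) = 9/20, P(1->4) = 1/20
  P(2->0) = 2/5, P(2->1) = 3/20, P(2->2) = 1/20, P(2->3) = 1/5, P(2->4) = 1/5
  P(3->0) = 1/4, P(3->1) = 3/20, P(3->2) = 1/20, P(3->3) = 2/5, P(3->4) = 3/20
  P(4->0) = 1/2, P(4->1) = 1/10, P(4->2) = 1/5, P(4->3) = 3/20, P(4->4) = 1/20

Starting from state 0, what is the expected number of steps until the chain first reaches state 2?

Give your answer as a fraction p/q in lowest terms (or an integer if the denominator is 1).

Let h_i = expected steps to first reach 2 from state i.
Boundary: h_2 = 0.
First-step equations for the other states:
  h_0 = 1 + 3/20*h_0 + 3/20*h_1 + 1/10*h_2 + 3/10*h_3 + 3/10*h_4
  h_1 = 1 + 1/20*h_0 + 3/20*h_1 + 3/10*h_2 + 9/20*h_3 + 1/20*h_4
  h_3 = 1 + 1/4*h_0 + 3/20*h_1 + 1/20*h_2 + 2/5*h_3 + 3/20*h_4
  h_4 = 1 + 1/2*h_0 + 1/10*h_1 + 1/5*h_2 + 3/20*h_3 + 1/20*h_4

Substituting h_2 = 0 and rearranging gives the linear system (I - Q) h = 1:
  [17/20, -3/20, -3/10, -3/10] . (h_0, h_1, h_3, h_4) = 1
  [-1/20, 17/20, -9/20, -1/20] . (h_0, h_1, h_3, h_4) = 1
  [-1/4, -3/20, 3/5, -3/20] . (h_0, h_1, h_3, h_4) = 1
  [-1/2, -1/10, -3/20, 19/20] . (h_0, h_1, h_3, h_4) = 1

Solving yields:
  h_0 = 3230/417
  h_1 = 8050/1251
  h_3 = 10360/1251
  h_4 = 8900/1251

Starting state is 0, so the expected hitting time is h_0 = 3230/417.

Answer: 3230/417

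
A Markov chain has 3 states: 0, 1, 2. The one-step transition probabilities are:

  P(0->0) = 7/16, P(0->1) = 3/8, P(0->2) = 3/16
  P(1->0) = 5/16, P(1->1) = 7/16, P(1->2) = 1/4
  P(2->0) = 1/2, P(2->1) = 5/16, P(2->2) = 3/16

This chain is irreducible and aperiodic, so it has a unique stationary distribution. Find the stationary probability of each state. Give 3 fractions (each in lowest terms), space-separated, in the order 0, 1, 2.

The stationary distribution satisfies pi = pi * P, i.e.:
  pi_0 = 7/16*pi_0 + 5/16*pi_1 + 1/2*pi_2
  pi_1 = 3/8*pi_0 + 7/16*pi_1 + 5/16*pi_2
  pi_2 = 3/16*pi_0 + 1/4*pi_1 + 3/16*pi_2
with normalization: pi_0 + pi_1 + pi_2 = 1.

Using the first 2 balance equations plus normalization, the linear system A*pi = b is:
  [-9/16, 5/16, 1/2] . pi = 0
  [3/8, -9/16, 5/16] . pi = 0
  [1, 1, 1] . pi = 1

Solving yields:
  pi_0 = 97/241
  pi_1 = 93/241
  pi_2 = 51/241

Verification (pi * P):
  97/241*7/16 + 93/241*5/16 + 51/241*1/2 = 97/241 = pi_0  (ok)
  97/241*3/8 + 93/241*7/16 + 51/241*5/16 = 93/241 = pi_1  (ok)
  97/241*3/16 + 93/241*1/4 + 51/241*3/16 = 51/241 = pi_2  (ok)

Answer: 97/241 93/241 51/241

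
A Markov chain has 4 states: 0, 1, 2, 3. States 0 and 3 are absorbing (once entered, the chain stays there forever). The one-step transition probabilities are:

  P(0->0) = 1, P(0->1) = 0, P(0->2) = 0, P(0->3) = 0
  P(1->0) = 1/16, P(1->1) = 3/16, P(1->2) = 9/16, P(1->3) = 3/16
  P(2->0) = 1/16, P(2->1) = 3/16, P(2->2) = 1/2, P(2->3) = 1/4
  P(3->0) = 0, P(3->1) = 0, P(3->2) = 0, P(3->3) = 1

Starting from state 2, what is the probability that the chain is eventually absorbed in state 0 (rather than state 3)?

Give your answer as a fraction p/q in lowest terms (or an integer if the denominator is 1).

Answer: 16/77

Derivation:
Let a_i = P(absorbed in 0 | start in state i).
Boundary conditions: a_0 = 1, a_3 = 0.
For each transient state i, a_i = sum_j P(i->j) * a_j:
  a_1 = 1/16*a_0 + 3/16*a_1 + 9/16*a_2 + 3/16*a_3
  a_2 = 1/16*a_0 + 3/16*a_1 + 1/2*a_2 + 1/4*a_3

Substituting a_0 = 1 and a_3 = 0, rearrange to (I - Q) a = r where r[i] = P(i -> 0):
  [13/16, -9/16] . (a_1, a_2) = 1/16
  [-3/16, 1/2] . (a_1, a_2) = 1/16

Solving yields:
  a_1 = 17/77
  a_2 = 16/77

Starting state is 2, so the absorption probability is a_2 = 16/77.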